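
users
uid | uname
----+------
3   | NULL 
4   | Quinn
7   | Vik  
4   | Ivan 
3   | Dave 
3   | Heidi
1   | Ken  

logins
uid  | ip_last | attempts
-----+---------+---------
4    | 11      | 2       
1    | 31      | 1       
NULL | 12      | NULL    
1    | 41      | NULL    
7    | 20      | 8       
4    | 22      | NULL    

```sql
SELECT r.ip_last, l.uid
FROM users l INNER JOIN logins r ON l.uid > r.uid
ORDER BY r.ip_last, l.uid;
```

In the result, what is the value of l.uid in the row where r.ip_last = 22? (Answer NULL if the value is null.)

7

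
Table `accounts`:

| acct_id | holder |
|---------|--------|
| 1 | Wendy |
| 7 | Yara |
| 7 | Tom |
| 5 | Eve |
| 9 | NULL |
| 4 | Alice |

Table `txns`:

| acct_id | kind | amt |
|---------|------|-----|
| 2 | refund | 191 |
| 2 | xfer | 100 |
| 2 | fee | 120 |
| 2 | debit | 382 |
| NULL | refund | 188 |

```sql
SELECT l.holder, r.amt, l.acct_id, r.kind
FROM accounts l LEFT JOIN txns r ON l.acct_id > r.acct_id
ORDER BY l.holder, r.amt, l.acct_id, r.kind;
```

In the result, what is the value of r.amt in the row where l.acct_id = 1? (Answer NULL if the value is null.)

NULL

LEFT JOIN keeps every row from `accounts`; unmatched rows get NULL for `txns`'s columns.
Matching on l.acct_id > r.acct_id. A NULL in a compared column never satisfies the condition.
Matched pairs: 20; unmatched l rows kept: 1.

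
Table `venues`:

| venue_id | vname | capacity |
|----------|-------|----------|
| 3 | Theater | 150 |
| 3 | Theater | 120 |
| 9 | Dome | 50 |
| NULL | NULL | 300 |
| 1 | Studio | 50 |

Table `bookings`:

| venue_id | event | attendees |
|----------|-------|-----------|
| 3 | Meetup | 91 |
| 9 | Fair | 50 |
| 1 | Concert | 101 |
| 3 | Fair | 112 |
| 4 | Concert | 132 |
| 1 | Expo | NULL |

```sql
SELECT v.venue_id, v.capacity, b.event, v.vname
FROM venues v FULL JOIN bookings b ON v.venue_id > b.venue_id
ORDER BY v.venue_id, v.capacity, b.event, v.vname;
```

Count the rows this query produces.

FULL OUTER JOIN keeps every row from both sides; unmatched rows get NULL for the other side's columns.
Matching on v.venue_id > b.venue_id. A NULL in a compared column never satisfies the condition.
Matched pairs: 9; unmatched v rows kept: 2; unmatched b rows kept: 1.
Total: 9 matched + 3 padded = 12 rows.

12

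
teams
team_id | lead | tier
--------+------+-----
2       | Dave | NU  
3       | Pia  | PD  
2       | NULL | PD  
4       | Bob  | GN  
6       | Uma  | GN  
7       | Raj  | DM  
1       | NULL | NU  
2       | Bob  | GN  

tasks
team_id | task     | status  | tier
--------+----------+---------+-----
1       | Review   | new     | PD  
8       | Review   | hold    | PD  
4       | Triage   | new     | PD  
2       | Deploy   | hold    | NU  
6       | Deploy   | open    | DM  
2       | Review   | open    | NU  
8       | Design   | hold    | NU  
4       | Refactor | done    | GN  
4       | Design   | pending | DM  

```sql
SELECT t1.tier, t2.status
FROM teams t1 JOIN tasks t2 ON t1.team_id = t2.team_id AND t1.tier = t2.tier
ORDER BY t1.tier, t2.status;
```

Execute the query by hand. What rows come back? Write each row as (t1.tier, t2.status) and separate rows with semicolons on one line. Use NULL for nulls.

(GN, done); (NU, hold); (NU, open)

INNER JOIN keeps only pairs where the ON condition holds.
Matching on t1.team_id = t2.team_id AND t1.tier = t2.tier.
Matched pairs: 3.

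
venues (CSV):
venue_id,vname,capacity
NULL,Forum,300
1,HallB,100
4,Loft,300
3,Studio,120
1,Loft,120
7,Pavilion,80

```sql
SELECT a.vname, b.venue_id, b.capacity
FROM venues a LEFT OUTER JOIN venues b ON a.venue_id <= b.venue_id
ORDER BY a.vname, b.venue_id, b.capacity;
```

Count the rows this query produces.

LEFT JOIN keeps every row from `venues a`; unmatched rows get NULL for `venues b`'s columns.
Matching on a.venue_id <= b.venue_id. A NULL in a compared column never satisfies the condition.
- venue_id=NULL: no b row matches, row kept with b columns NULL.
- venue_id=1: 5 matching b row(s), so 5 row(s) emitted.
- venue_id=4: 2 matching b row(s), so 2 row(s) emitted.
- venue_id=3: 3 matching b row(s), so 3 row(s) emitted.
- venue_id=1: 5 matching b row(s), so 5 row(s) emitted.
- venue_id=7: 1 matching b row(s), so 1 row(s) emitted.
Total: 16 matched + 1 padded = 17 rows.

17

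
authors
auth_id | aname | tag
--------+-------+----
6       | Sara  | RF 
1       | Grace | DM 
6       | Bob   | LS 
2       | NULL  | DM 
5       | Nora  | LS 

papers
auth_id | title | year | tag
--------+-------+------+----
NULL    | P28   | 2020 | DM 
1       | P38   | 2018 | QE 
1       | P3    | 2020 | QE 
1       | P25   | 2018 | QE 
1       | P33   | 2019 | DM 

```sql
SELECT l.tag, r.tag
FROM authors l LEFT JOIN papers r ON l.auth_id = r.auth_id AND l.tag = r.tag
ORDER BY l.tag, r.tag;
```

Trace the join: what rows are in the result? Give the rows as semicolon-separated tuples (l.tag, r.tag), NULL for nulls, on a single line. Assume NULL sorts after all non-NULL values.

LEFT JOIN keeps every row from `authors`; unmatched rows get NULL for `papers`'s columns.
Matching on l.auth_id = r.auth_id AND l.tag = r.tag. A NULL in a compared column never satisfies the condition.
- l[0] auth_id=6, tag=RF → no match; kept with NULLs on the r side.
- l[1] auth_id=1, tag=DM → 1 match(es) in r → 1 row(s).
- l[2] auth_id=6, tag=LS → no match; kept with NULLs on the r side.
- l[3] auth_id=2, tag=DM → no match; kept with NULLs on the r side.
- l[4] auth_id=5, tag=LS → no match; kept with NULLs on the r side.
After projecting and ordering:
l.tag | r.tag
DM | DM
DM | NULL
LS | NULL
LS | NULL
RF | NULL

(DM, DM); (DM, NULL); (LS, NULL); (LS, NULL); (RF, NULL)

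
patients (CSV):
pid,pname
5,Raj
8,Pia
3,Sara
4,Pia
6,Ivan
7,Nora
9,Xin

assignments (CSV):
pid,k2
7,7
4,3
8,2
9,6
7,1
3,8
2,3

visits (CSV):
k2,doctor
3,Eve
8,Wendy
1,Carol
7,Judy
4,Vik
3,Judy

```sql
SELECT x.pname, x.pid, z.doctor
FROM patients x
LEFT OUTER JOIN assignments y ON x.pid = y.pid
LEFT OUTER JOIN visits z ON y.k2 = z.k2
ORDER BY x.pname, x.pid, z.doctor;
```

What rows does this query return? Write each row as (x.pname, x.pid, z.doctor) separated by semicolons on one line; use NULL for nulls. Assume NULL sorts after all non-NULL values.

(Ivan, 6, NULL); (Nora, 7, Carol); (Nora, 7, Judy); (Pia, 4, Eve); (Pia, 4, Judy); (Pia, 8, NULL); (Raj, 5, NULL); (Sara, 3, Wendy); (Xin, 9, NULL)

Joins associate left-to-right: patients LEFT JOIN assignments on pid gives 8 intermediate row(s).
Then LEFT JOIN `visits z` on k2: each of those 8 rows is kept; rows whose y.k2 has no match in z get NULL for z's columns.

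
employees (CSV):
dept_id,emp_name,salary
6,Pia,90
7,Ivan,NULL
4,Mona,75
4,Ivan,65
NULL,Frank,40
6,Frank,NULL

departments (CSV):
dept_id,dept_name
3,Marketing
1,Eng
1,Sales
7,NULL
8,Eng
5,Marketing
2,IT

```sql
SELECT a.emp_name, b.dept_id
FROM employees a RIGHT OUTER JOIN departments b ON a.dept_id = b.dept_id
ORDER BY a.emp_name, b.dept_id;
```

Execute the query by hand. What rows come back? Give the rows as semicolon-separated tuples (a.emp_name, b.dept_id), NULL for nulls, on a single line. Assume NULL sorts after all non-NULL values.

RIGHT JOIN keeps every row from `departments`; unmatched rows get NULL for `employees`'s columns.
Matching on a.dept_id = b.dept_id. A NULL in a compared column never satisfies the condition.
- a row (dept_id=6): no match.
- a row (dept_id=7): matches 1 b row(s) → 1 output row(s).
- a row (dept_id=4): no match.
- a row (dept_id=4): no match.
- a row (dept_id=NULL): no match.
- a row (dept_id=6): no match.
- 6 row(s) from b found no a partner → padded with NULL.
After projecting and ordering:
a.emp_name | b.dept_id
Ivan | 7
NULL | 1
NULL | 1
NULL | 2
NULL | 3
NULL | 5
NULL | 8

(Ivan, 7); (NULL, 1); (NULL, 1); (NULL, 2); (NULL, 3); (NULL, 5); (NULL, 8)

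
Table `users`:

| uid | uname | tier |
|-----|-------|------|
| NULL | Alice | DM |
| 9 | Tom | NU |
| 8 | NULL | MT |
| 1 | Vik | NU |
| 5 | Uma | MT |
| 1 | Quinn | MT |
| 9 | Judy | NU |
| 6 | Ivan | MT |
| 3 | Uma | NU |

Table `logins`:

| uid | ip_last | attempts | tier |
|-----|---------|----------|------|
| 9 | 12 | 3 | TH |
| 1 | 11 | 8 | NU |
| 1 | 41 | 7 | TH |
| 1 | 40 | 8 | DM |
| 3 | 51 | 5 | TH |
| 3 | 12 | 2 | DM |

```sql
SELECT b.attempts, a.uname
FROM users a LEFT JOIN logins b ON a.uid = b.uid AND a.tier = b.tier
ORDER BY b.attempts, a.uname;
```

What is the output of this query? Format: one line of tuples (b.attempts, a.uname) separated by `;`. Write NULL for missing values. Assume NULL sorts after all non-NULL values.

LEFT JOIN keeps every row from `users`; unmatched rows get NULL for `logins`'s columns.
Matching on a.uid = b.uid AND a.tier = b.tier. A NULL in a compared column never satisfies the condition.
- a row (uid=NULL, tier=DM): no match → kept, b columns NULL.
- a row (uid=9, tier=NU): no match → kept, b columns NULL.
- a row (uid=8, tier=MT): no match → kept, b columns NULL.
- a row (uid=1, tier=NU): matches 1 b row(s) → 1 output row(s).
- a row (uid=5, tier=MT): no match → kept, b columns NULL.
- a row (uid=1, tier=MT): no match → kept, b columns NULL.
- a row (uid=9, tier=NU): no match → kept, b columns NULL.
- a row (uid=6, tier=MT): no match → kept, b columns NULL.
- a row (uid=3, tier=NU): no match → kept, b columns NULL.
After projecting and ordering:
b.attempts | a.uname
8 | Vik
NULL | Alice
NULL | Ivan
NULL | Judy
NULL | Quinn
NULL | Tom
NULL | Uma
NULL | Uma
NULL | NULL

(8, Vik); (NULL, Alice); (NULL, Ivan); (NULL, Judy); (NULL, Quinn); (NULL, Tom); (NULL, Uma); (NULL, Uma); (NULL, NULL)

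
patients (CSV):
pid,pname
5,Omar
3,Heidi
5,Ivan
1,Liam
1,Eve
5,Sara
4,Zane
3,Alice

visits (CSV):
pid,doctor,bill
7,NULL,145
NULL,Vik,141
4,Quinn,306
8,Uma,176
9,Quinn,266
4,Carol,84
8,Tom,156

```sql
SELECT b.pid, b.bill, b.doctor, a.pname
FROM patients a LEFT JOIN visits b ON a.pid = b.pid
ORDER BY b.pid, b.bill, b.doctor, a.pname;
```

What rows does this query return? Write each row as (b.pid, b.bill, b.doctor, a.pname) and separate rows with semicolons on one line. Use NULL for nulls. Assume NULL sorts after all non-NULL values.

(4, 84, Carol, Zane); (4, 306, Quinn, Zane); (NULL, NULL, NULL, Alice); (NULL, NULL, NULL, Eve); (NULL, NULL, NULL, Heidi); (NULL, NULL, NULL, Ivan); (NULL, NULL, NULL, Liam); (NULL, NULL, NULL, Omar); (NULL, NULL, NULL, Sara)

LEFT JOIN keeps every row from `patients`; unmatched rows get NULL for `visits`'s columns.
Matching on a.pid = b.pid. A NULL in a compared column never satisfies the condition.
- a row (pid=5): no match → kept, b columns NULL.
- a row (pid=3): no match → kept, b columns NULL.
- a row (pid=5): no match → kept, b columns NULL.
- a row (pid=1): no match → kept, b columns NULL.
- a row (pid=1): no match → kept, b columns NULL.
- a row (pid=5): no match → kept, b columns NULL.
- a row (pid=4): matches 2 b row(s) → 2 output row(s).
- a row (pid=3): no match → kept, b columns NULL.
After projecting and ordering:
b.pid | b.bill | b.doctor | a.pname
4 | 84 | Carol | Zane
4 | 306 | Quinn | Zane
NULL | NULL | NULL | Alice
NULL | NULL | NULL | Eve
NULL | NULL | NULL | Heidi
NULL | NULL | NULL | Ivan
NULL | NULL | NULL | Liam
NULL | NULL | NULL | Omar
NULL | NULL | NULL | Sara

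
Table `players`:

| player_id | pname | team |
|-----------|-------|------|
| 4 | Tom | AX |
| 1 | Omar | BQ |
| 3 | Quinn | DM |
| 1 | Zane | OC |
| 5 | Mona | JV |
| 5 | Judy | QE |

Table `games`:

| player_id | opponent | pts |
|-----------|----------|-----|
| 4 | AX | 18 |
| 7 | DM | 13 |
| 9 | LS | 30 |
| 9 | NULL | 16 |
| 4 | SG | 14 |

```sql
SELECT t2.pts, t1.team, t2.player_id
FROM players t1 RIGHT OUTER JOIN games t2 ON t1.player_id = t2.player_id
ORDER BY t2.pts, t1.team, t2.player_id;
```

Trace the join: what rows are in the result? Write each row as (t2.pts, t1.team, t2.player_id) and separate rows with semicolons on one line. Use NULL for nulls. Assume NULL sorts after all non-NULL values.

(13, NULL, 7); (14, AX, 4); (16, NULL, 9); (18, AX, 4); (30, NULL, 9)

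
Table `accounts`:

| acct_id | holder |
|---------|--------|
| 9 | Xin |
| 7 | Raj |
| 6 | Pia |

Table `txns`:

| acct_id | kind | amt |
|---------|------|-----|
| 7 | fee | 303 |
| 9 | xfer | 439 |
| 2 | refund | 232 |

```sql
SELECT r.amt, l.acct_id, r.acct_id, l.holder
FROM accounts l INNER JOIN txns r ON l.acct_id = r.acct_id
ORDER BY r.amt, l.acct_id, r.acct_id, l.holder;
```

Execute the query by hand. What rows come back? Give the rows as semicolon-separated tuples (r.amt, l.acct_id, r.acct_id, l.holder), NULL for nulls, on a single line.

(303, 7, 7, Raj); (439, 9, 9, Xin)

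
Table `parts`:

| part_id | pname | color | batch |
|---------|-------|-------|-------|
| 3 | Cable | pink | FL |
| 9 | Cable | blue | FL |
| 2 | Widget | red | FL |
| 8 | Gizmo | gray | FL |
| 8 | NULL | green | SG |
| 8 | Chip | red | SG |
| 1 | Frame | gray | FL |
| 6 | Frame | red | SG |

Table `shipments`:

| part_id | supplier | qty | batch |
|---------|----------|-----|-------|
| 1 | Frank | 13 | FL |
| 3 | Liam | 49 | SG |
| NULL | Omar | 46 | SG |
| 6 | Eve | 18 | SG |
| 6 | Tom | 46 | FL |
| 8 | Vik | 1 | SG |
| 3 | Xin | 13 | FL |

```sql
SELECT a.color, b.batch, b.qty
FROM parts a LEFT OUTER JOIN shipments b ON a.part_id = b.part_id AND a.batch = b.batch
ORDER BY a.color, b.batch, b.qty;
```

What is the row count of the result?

8

LEFT JOIN keeps every row from `parts`; unmatched rows get NULL for `shipments`'s columns.
Matching on a.part_id = b.part_id AND a.batch = b.batch. A NULL in a compared column never satisfies the condition.
- a (part_id=3, batch=FL) pairs with 1 row(s) of b.
- a (part_id=9, batch=FL) has no partner → padded with NULL.
- a (part_id=2, batch=FL) has no partner → padded with NULL.
- a (part_id=8, batch=FL) has no partner → padded with NULL.
- a (part_id=8, batch=SG) pairs with 1 row(s) of b.
- a (part_id=8, batch=SG) pairs with 1 row(s) of b.
- a (part_id=1, batch=FL) pairs with 1 row(s) of b.
- a (part_id=6, batch=SG) pairs with 1 row(s) of b.
Total: 5 matched + 3 padded = 8 rows.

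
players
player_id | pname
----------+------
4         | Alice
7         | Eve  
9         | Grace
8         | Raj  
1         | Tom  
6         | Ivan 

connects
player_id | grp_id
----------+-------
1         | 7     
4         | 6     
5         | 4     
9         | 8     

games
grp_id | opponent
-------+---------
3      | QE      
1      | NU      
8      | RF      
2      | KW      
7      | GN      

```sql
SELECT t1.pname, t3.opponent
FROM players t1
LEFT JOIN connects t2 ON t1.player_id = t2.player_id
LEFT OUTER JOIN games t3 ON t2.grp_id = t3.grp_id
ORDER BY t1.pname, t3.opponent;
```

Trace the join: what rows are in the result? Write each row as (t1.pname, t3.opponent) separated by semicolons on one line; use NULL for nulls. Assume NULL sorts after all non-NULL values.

Joins associate left-to-right: players LEFT JOIN connects on player_id gives 6 intermediate row(s).
Then LEFT JOIN `games t3` on grp_id: each of those 6 rows is kept; rows whose t2.grp_id has no match in t3 get NULL for t3's columns.

(Alice, NULL); (Eve, NULL); (Grace, RF); (Ivan, NULL); (Raj, NULL); (Tom, GN)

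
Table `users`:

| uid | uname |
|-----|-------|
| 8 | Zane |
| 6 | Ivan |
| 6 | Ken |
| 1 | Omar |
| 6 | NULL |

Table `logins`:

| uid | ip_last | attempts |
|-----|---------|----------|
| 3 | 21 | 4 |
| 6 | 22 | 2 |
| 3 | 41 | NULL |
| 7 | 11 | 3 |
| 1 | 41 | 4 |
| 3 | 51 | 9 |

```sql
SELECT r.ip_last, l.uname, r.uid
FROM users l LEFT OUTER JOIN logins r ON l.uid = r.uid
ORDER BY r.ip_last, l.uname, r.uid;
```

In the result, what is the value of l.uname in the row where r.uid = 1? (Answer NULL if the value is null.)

Omar

LEFT JOIN keeps every row from `users`; unmatched rows get NULL for `logins`'s columns.
Matching on l.uid = r.uid.
Matched pairs: 4; unmatched l rows kept: 1.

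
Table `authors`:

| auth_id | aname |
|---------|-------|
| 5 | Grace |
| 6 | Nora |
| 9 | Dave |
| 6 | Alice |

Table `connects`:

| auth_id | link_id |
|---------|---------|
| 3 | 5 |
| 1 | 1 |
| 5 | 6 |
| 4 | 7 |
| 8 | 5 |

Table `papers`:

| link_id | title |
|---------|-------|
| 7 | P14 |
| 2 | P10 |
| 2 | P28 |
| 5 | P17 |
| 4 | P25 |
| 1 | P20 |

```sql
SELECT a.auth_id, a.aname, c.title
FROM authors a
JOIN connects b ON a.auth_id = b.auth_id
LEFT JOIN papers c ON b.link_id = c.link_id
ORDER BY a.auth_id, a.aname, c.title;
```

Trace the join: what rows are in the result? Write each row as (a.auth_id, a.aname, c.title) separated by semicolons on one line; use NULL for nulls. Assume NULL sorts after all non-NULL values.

(5, Grace, NULL)

Step 1 — a INNER JOIN b on auth_id → 1 row(s).
Then LEFT JOIN `papers c` on link_id: each of those 1 rows is kept; rows whose b.link_id has no match in c get NULL for c's columns.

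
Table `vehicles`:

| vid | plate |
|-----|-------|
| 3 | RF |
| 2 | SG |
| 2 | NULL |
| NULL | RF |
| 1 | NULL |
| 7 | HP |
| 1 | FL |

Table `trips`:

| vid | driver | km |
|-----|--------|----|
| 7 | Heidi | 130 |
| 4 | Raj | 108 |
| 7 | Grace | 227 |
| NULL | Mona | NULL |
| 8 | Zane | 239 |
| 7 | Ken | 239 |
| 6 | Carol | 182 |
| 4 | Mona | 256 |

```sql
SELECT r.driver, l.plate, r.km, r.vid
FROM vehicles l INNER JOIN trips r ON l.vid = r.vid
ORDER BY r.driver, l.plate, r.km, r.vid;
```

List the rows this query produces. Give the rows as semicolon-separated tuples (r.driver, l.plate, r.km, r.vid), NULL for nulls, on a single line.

(Grace, HP, 227, 7); (Heidi, HP, 130, 7); (Ken, HP, 239, 7)

INNER JOIN keeps only pairs where the ON condition holds.
Matching on l.vid = r.vid. A NULL in a compared column never satisfies the condition.
Matched pairs: 3.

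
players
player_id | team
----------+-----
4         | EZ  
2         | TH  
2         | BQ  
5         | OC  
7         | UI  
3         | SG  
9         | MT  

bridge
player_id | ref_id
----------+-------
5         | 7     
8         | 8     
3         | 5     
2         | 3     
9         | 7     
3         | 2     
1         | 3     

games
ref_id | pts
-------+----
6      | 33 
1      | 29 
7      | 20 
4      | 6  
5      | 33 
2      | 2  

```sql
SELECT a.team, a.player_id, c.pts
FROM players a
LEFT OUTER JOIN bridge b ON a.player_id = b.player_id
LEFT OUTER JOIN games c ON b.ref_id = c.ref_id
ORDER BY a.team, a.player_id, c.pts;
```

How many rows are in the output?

Step 1 — a LEFT JOIN b on player_id → 8 row(s).
Then LEFT JOIN `games c` on ref_id: each of those 8 rows is kept; rows whose b.ref_id has no match in c get NULL for c's columns.
Result: 8 row(s).

8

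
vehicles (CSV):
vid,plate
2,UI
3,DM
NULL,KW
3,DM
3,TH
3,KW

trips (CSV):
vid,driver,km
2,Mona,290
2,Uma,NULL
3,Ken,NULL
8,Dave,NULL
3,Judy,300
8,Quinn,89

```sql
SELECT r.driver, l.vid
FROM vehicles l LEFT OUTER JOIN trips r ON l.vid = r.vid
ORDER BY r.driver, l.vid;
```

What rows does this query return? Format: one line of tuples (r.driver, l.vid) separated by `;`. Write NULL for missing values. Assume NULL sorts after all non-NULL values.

LEFT JOIN keeps every row from `vehicles`; unmatched rows get NULL for `trips`'s columns.
Matching on l.vid = r.vid. A NULL in a compared column never satisfies the condition.
- l row (vid=2): matches 2 r row(s) → 2 output row(s).
- l row (vid=3): matches 2 r row(s) → 2 output row(s).
- l row (vid=NULL): no match → kept, r columns NULL.
- l row (vid=3): matches 2 r row(s) → 2 output row(s).
- l row (vid=3): matches 2 r row(s) → 2 output row(s).
- l row (vid=3): matches 2 r row(s) → 2 output row(s).

(Judy, 3); (Judy, 3); (Judy, 3); (Judy, 3); (Ken, 3); (Ken, 3); (Ken, 3); (Ken, 3); (Mona, 2); (Uma, 2); (NULL, NULL)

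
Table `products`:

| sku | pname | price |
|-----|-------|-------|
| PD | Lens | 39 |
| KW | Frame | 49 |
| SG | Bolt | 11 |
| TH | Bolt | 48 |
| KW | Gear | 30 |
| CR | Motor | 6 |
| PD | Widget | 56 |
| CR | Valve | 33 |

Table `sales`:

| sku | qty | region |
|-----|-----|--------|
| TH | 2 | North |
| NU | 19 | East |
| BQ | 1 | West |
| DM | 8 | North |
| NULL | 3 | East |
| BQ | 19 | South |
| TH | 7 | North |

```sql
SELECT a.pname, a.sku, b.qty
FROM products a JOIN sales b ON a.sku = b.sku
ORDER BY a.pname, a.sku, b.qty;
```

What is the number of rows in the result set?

2

INNER JOIN keeps only pairs where the ON condition holds.
Matching on a.sku = b.sku. A NULL in a compared column never satisfies the condition.
- a (sku=PD) has no partner → excluded.
- a (sku=KW) has no partner → excluded.
- a (sku=SG) has no partner → excluded.
- a (sku=TH) pairs with 2 row(s) of b.
- a (sku=KW) has no partner → excluded.
- a (sku=CR) has no partner → excluded.
- a (sku=PD) has no partner → excluded.
- a (sku=CR) has no partner → excluded.
Total: 2 rows.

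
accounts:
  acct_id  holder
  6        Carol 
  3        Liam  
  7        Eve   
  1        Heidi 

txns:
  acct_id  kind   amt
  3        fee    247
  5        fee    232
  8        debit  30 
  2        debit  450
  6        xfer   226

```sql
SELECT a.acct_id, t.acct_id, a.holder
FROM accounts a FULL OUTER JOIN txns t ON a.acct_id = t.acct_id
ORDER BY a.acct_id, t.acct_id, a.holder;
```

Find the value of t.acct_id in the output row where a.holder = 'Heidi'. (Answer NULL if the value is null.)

FULL OUTER JOIN keeps every row from both sides; unmatched rows get NULL for the other side's columns.
Matching on a.acct_id = t.acct_id.
Matched pairs: 2; unmatched a rows kept: 2; unmatched t rows kept: 3.

NULL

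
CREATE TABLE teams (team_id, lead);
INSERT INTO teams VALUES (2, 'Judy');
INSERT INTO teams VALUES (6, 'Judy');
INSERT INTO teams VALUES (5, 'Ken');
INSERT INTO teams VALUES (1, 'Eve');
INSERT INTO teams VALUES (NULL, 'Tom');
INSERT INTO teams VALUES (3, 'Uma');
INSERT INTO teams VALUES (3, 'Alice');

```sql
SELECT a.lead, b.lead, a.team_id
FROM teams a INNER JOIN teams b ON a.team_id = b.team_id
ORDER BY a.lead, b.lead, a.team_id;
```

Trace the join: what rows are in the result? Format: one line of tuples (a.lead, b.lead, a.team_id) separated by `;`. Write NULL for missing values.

(Alice, Alice, 3); (Alice, Uma, 3); (Eve, Eve, 1); (Judy, Judy, 2); (Judy, Judy, 6); (Ken, Ken, 5); (Uma, Alice, 3); (Uma, Uma, 3)

INNER JOIN keeps only pairs where the ON condition holds.
Matching on a.team_id = b.team_id. A NULL in a compared column never satisfies the condition.
Matched pairs: 8.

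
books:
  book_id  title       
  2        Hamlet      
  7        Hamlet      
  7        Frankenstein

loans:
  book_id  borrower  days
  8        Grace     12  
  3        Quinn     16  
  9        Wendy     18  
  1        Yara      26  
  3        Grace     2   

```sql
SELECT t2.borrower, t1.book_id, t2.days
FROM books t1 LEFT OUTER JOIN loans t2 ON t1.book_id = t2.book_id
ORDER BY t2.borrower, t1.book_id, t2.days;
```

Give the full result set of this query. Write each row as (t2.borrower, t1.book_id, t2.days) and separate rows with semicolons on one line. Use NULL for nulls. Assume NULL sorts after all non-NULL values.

LEFT JOIN keeps every row from `books`; unmatched rows get NULL for `loans`'s columns.
Matching on t1.book_id = t2.book_id.
- t1 (book_id=2) has no partner → padded with NULL.
- t1 (book_id=7) has no partner → padded with NULL.
- t1 (book_id=7) has no partner → padded with NULL.
After projecting and ordering:
t2.borrower | t1.book_id | t2.days
NULL | 2 | NULL
NULL | 7 | NULL
NULL | 7 | NULL

(NULL, 2, NULL); (NULL, 7, NULL); (NULL, 7, NULL)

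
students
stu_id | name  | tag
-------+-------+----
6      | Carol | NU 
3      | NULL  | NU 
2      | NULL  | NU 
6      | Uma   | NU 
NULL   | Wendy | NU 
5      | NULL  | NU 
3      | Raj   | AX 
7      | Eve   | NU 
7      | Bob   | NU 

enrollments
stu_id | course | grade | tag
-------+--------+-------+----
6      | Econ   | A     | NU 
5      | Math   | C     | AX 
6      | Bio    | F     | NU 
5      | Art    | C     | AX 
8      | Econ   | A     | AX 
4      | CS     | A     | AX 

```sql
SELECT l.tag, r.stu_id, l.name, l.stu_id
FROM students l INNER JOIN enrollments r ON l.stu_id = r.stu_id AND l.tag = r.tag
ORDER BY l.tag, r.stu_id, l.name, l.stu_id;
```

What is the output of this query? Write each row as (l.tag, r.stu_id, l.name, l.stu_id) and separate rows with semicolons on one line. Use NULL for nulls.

INNER JOIN keeps only pairs where the ON condition holds.
Matching on l.stu_id = r.stu_id AND l.tag = r.tag. A NULL in a compared column never satisfies the condition.
Matched pairs: 4.

(NU, 6, Carol, 6); (NU, 6, Carol, 6); (NU, 6, Uma, 6); (NU, 6, Uma, 6)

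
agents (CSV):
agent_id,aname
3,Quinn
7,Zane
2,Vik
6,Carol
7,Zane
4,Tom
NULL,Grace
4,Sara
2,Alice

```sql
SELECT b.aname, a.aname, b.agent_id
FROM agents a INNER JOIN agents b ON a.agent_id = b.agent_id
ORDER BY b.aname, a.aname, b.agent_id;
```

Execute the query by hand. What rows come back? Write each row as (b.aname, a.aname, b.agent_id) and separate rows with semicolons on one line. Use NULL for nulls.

(Alice, Alice, 2); (Alice, Vik, 2); (Carol, Carol, 6); (Quinn, Quinn, 3); (Sara, Sara, 4); (Sara, Tom, 4); (Tom, Sara, 4); (Tom, Tom, 4); (Vik, Alice, 2); (Vik, Vik, 2); (Zane, Zane, 7); (Zane, Zane, 7); (Zane, Zane, 7); (Zane, Zane, 7)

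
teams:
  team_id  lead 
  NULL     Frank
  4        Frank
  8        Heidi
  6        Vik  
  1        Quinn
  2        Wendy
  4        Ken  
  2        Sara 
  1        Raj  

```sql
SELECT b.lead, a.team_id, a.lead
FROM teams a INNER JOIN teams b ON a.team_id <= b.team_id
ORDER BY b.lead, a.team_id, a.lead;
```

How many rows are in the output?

INNER JOIN keeps only pairs where the ON condition holds.
Matching on a.team_id <= b.team_id. A NULL in a compared column never satisfies the condition.
- a row (team_id=NULL): no match → dropped.
- a row (team_id=4): matches 4 b row(s) → 4 output row(s).
- a row (team_id=8): matches 1 b row(s) → 1 output row(s).
- a row (team_id=6): matches 2 b row(s) → 2 output row(s).
- a row (team_id=1): matches 8 b row(s) → 8 output row(s).
- a row (team_id=2): matches 6 b row(s) → 6 output row(s).
- a row (team_id=4): matches 4 b row(s) → 4 output row(s).
- a row (team_id=2): matches 6 b row(s) → 6 output row(s).
- a row (team_id=1): matches 8 b row(s) → 8 output row(s).
Total: 39 rows.

39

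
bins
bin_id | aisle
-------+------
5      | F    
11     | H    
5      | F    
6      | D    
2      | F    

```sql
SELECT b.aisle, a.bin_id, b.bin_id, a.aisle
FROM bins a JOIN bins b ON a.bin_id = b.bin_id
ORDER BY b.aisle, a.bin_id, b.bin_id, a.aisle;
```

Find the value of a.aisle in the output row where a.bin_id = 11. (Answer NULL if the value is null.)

H

INNER JOIN keeps only pairs where the ON condition holds.
Matching on a.bin_id = b.bin_id.
Matched pairs: 7.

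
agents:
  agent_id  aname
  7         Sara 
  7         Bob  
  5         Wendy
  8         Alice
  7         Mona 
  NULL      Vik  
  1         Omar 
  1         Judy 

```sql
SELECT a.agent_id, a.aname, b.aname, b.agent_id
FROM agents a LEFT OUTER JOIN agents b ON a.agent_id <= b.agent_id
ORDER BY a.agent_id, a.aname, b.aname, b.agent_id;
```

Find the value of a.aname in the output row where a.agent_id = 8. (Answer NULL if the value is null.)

LEFT JOIN keeps every row from `agents a`; unmatched rows get NULL for `agents b`'s columns.
Matching on a.agent_id <= b.agent_id. A NULL in a compared column never satisfies the condition.
- a (agent_id=7) pairs with 4 row(s) of b.
- a (agent_id=7) pairs with 4 row(s) of b.
- a (agent_id=5) pairs with 5 row(s) of b.
- a (agent_id=8) pairs with 1 row(s) of b.
- a (agent_id=7) pairs with 4 row(s) of b.
- a (agent_id=NULL) has no partner → padded with NULL.
- a (agent_id=1) pairs with 7 row(s) of b.
- a (agent_id=1) pairs with 7 row(s) of b.

Alice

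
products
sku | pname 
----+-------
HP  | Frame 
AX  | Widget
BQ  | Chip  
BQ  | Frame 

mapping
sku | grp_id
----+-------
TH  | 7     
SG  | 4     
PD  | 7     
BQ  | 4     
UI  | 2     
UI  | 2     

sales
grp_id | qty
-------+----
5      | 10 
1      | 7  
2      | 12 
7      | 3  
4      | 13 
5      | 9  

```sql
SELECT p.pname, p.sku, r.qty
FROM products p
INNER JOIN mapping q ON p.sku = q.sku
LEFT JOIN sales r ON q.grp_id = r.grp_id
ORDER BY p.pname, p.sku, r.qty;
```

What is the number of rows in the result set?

2

Evaluate left to right. First `products p INNER JOIN mapping q` on sku: 2 row(s).
Then LEFT JOIN `sales r` on grp_id: each of those 2 rows is kept; rows whose q.grp_id has no match in r get NULL for r's columns.
Result: 2 row(s).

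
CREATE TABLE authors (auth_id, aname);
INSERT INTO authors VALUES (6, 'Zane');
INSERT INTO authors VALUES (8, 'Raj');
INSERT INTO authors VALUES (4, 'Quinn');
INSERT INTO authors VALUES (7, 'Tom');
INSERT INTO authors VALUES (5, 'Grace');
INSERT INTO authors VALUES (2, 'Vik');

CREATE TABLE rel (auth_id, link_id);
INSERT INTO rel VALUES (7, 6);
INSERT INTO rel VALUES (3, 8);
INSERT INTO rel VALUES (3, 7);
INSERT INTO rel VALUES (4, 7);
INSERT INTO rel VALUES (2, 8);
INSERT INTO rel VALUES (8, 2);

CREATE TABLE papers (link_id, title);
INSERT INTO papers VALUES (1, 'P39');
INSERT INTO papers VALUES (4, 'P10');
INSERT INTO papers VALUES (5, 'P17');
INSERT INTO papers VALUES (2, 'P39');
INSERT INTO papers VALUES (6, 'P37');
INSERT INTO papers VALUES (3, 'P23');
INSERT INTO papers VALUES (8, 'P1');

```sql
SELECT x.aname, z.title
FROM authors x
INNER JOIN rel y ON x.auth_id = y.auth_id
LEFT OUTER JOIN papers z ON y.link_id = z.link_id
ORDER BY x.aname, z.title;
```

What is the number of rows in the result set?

4

Joins associate left-to-right: authors INNER JOIN rel on auth_id gives 4 intermediate row(s).
Then LEFT JOIN `papers z` on link_id: each of those 4 rows is kept; rows whose y.link_id has no match in z get NULL for z's columns.
Result: 4 row(s).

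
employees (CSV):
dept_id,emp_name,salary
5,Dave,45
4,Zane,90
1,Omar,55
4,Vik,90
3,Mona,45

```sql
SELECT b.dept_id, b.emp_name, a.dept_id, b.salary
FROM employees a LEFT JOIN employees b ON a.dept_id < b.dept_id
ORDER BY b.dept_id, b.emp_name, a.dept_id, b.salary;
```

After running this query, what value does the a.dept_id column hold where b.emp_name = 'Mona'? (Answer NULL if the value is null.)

LEFT JOIN keeps every row from `employees a`; unmatched rows get NULL for `employees b`'s columns.
Matching on a.dept_id < b.dept_id.
Matched pairs: 9; unmatched a rows kept: 1.

1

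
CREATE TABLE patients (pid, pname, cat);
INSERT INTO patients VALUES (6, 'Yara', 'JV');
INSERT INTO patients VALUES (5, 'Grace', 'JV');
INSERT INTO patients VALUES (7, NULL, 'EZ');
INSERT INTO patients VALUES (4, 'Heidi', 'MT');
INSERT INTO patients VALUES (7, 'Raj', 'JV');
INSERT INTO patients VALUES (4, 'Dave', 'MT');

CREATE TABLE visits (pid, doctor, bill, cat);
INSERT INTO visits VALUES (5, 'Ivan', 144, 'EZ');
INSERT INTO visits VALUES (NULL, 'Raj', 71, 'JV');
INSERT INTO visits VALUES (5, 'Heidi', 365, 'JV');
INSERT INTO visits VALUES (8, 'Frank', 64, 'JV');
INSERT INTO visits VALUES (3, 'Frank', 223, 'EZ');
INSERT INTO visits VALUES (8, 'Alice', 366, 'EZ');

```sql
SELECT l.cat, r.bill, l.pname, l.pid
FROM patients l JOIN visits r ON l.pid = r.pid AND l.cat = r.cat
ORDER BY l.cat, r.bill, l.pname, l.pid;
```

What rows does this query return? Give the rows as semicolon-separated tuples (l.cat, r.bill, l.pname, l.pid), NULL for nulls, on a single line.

(JV, 365, Grace, 5)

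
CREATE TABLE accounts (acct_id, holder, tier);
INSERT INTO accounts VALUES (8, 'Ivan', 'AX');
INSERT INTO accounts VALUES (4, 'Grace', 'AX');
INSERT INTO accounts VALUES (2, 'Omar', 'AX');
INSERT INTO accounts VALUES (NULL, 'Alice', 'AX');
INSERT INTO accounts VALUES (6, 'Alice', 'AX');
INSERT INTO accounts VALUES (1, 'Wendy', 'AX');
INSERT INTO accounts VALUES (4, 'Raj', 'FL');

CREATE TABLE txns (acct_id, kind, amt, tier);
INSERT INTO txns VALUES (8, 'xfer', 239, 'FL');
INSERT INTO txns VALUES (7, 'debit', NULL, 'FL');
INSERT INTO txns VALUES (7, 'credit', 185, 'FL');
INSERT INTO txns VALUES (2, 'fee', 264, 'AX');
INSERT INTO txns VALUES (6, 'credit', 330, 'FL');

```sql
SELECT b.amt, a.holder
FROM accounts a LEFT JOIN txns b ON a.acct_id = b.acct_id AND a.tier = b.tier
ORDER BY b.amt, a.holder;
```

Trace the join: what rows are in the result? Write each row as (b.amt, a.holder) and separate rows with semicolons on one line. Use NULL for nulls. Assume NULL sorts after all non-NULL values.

(264, Omar); (NULL, Alice); (NULL, Alice); (NULL, Grace); (NULL, Ivan); (NULL, Raj); (NULL, Wendy)

LEFT JOIN keeps every row from `accounts`; unmatched rows get NULL for `txns`'s columns.
Matching on a.acct_id = b.acct_id AND a.tier = b.tier. A NULL in a compared column never satisfies the condition.
- a (acct_id=8, tier=AX) has no partner → padded with NULL.
- a (acct_id=4, tier=AX) has no partner → padded with NULL.
- a (acct_id=2, tier=AX) pairs with 1 row(s) of b.
- a (acct_id=NULL, tier=AX) has no partner → padded with NULL.
- a (acct_id=6, tier=AX) has no partner → padded with NULL.
- a (acct_id=1, tier=AX) has no partner → padded with NULL.
- a (acct_id=4, tier=FL) has no partner → padded with NULL.
After projecting and ordering:
b.amt | a.holder
264 | Omar
NULL | Alice
NULL | Alice
NULL | Grace
NULL | Ivan
NULL | Raj
NULL | Wendy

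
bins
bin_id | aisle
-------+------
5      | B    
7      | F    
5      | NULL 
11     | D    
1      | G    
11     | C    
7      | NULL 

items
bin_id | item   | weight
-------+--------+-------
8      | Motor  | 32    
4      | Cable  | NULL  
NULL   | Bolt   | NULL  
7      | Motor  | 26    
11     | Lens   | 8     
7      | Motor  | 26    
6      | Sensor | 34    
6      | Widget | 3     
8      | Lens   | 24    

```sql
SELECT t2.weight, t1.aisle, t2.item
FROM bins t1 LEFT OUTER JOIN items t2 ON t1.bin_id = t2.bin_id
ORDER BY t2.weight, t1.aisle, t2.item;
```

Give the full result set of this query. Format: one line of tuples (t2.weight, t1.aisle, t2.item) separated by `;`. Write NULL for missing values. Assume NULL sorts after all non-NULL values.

LEFT JOIN keeps every row from `bins`; unmatched rows get NULL for `items`'s columns.
Matching on t1.bin_id = t2.bin_id. A NULL in a compared column never satisfies the condition.
- t1[0] bin_id=5 → no match; kept with NULLs on the t2 side.
- t1[1] bin_id=7 → 2 match(es) in t2 → 2 row(s).
- t1[2] bin_id=5 → no match; kept with NULLs on the t2 side.
- t1[3] bin_id=11 → 1 match(es) in t2 → 1 row(s).
- t1[4] bin_id=1 → no match; kept with NULLs on the t2 side.
- t1[5] bin_id=11 → 1 match(es) in t2 → 1 row(s).
- t1[6] bin_id=7 → 2 match(es) in t2 → 2 row(s).
After projecting and ordering:
t2.weight | t1.aisle | t2.item
8 | C | Lens
8 | D | Lens
26 | F | Motor
26 | F | Motor
26 | NULL | Motor
26 | NULL | Motor
NULL | B | NULL
NULL | G | NULL
NULL | NULL | NULL

(8, C, Lens); (8, D, Lens); (26, F, Motor); (26, F, Motor); (26, NULL, Motor); (26, NULL, Motor); (NULL, B, NULL); (NULL, G, NULL); (NULL, NULL, NULL)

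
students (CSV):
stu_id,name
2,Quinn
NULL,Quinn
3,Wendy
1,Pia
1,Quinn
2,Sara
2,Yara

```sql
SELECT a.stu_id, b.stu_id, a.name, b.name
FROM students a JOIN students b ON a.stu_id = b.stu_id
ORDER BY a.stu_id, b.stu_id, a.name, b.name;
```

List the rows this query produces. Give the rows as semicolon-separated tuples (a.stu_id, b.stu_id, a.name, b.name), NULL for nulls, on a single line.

(1, 1, Pia, Pia); (1, 1, Pia, Quinn); (1, 1, Quinn, Pia); (1, 1, Quinn, Quinn); (2, 2, Quinn, Quinn); (2, 2, Quinn, Sara); (2, 2, Quinn, Yara); (2, 2, Sara, Quinn); (2, 2, Sara, Sara); (2, 2, Sara, Yara); (2, 2, Yara, Quinn); (2, 2, Yara, Sara); (2, 2, Yara, Yara); (3, 3, Wendy, Wendy)

INNER JOIN keeps only pairs where the ON condition holds.
Matching on a.stu_id = b.stu_id. A NULL in a compared column never satisfies the condition.
- a row (stu_id=2): matches 3 b row(s) → 3 output row(s).
- a row (stu_id=NULL): no match → dropped.
- a row (stu_id=3): matches 1 b row(s) → 1 output row(s).
- a row (stu_id=1): matches 2 b row(s) → 2 output row(s).
- a row (stu_id=1): matches 2 b row(s) → 2 output row(s).
- a row (stu_id=2): matches 3 b row(s) → 3 output row(s).
- a row (stu_id=2): matches 3 b row(s) → 3 output row(s).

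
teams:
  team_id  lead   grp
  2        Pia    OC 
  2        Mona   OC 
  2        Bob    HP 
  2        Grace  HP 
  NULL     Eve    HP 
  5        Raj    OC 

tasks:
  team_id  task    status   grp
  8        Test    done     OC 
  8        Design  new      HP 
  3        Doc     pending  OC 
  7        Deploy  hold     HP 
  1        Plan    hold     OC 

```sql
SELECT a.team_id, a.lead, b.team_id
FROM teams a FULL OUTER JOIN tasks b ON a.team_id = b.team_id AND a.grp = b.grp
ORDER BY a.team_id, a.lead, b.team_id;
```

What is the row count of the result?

FULL OUTER JOIN keeps every row from both sides; unmatched rows get NULL for the other side's columns.
Matching on a.team_id = b.team_id AND a.grp = b.grp. A NULL in a compared column never satisfies the condition.
- a row (team_id=2, grp=OC): no match → kept, b columns NULL.
- a row (team_id=2, grp=OC): no match → kept, b columns NULL.
- a row (team_id=2, grp=HP): no match → kept, b columns NULL.
- a row (team_id=2, grp=HP): no match → kept, b columns NULL.
- a row (team_id=NULL, grp=HP): no match → kept, b columns NULL.
- a row (team_id=5, grp=OC): no match → kept, b columns NULL.
- 5 row(s) from b found no a partner → padded with NULL.
Total: 0 matched + 11 padded = 11 rows.

11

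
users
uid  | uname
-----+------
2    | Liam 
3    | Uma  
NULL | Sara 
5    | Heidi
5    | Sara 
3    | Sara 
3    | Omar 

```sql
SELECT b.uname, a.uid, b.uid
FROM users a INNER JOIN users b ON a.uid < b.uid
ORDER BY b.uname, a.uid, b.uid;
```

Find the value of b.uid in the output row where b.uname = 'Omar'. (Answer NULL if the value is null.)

3

INNER JOIN keeps only pairs where the ON condition holds.
Matching on a.uid < b.uid. A NULL in a compared column never satisfies the condition.
- a (uid=2) pairs with 5 row(s) of b.
- a (uid=3) pairs with 2 row(s) of b.
- a (uid=NULL) has no partner → excluded.
- a (uid=5) has no partner → excluded.
- a (uid=5) has no partner → excluded.
- a (uid=3) pairs with 2 row(s) of b.
- a (uid=3) pairs with 2 row(s) of b.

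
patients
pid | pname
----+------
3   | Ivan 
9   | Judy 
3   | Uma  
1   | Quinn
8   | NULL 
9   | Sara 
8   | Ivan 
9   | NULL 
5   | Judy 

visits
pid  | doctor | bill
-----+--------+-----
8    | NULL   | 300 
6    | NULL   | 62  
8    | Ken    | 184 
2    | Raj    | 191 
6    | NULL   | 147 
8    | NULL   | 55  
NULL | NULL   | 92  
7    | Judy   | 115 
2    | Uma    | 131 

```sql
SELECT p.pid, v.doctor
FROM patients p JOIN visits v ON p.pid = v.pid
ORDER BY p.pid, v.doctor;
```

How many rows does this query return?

INNER JOIN keeps only pairs where the ON condition holds.
Matching on p.pid = v.pid. A NULL in a compared column never satisfies the condition.
- p row (pid=3): no match → dropped.
- p row (pid=9): no match → dropped.
- p row (pid=3): no match → dropped.
- p row (pid=1): no match → dropped.
- p row (pid=8): matches 3 v row(s) → 3 output row(s).
- p row (pid=9): no match → dropped.
- p row (pid=8): matches 3 v row(s) → 3 output row(s).
- p row (pid=9): no match → dropped.
- p row (pid=5): no match → dropped.
Total: 6 rows.

6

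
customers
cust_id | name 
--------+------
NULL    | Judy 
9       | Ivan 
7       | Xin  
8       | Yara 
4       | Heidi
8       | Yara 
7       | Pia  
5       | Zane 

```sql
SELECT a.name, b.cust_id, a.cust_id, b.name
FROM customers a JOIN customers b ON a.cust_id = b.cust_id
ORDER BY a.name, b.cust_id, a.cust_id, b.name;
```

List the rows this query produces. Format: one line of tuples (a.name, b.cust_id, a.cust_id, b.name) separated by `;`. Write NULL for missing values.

(Heidi, 4, 4, Heidi); (Ivan, 9, 9, Ivan); (Pia, 7, 7, Pia); (Pia, 7, 7, Xin); (Xin, 7, 7, Pia); (Xin, 7, 7, Xin); (Yara, 8, 8, Yara); (Yara, 8, 8, Yara); (Yara, 8, 8, Yara); (Yara, 8, 8, Yara); (Zane, 5, 5, Zane)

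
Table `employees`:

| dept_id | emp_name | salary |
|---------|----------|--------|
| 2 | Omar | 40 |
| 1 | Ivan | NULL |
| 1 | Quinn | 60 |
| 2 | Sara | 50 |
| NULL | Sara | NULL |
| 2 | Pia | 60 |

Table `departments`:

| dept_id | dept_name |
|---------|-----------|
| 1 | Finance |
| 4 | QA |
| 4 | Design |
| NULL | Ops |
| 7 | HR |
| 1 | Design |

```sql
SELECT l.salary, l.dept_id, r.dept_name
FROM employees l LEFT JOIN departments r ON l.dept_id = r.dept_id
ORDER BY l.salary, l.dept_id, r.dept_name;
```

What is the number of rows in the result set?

8

LEFT JOIN keeps every row from `employees`; unmatched rows get NULL for `departments`'s columns.
Matching on l.dept_id = r.dept_id. A NULL in a compared column never satisfies the condition.
Matched pairs: 4; unmatched l rows kept: 4.
Total: 4 matched + 4 padded = 8 rows.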